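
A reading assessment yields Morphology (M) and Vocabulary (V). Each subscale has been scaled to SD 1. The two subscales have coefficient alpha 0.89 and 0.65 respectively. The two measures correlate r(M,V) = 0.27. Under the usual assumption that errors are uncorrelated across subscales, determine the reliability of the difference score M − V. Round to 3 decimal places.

0.685

Var(M−V) = 1 + 1 − 2·0.27 = 2 − 0.54 = 1.46.
With uncorrelated errors the cross-covariances are all true-score covariance, so they carry over unchanged; only the diagonal terms shrink to ρᵢσᵢ².
True-score variance = [0.89 + 0.65] − 0.54 = 1.54 − 0.54 = 1.
Reliability = 1 / 1.46 = 0.685.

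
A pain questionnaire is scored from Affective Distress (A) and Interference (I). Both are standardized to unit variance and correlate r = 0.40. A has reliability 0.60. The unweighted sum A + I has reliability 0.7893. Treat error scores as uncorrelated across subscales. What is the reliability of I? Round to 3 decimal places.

0.810

Var(A+I) = 2 + 2·0.40 = 2.800.
True-score variance = ρ_A + ρ_I + 2·0.40, so 0.7893 = (0.60 + ρ_I + 0.80) / 2.800.
ρ_I = 0.7893·2.800 − 0.60 − 0.80 = 0.810.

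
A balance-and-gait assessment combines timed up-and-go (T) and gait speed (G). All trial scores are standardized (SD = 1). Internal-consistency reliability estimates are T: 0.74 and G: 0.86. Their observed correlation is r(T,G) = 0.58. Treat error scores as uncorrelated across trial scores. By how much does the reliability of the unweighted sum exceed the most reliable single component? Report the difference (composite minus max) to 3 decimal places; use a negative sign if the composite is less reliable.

Var(sum) = 2 + 1.16 = 3.16; true-score variance = 1.6 + 1.16 = 2.76; composite reliability = 0.8734.
Max component reliability = 0.8600.
Difference = 0.8734 − 0.8600 = 0.013.

0.013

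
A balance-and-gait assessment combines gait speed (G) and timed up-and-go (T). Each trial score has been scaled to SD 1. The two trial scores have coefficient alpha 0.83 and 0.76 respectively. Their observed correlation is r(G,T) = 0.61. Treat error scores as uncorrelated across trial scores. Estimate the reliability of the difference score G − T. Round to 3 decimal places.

0.474

Var(G−T) = 1 + 1 − 2·0.61 = 2 − 1.22 = 0.78.
With uncorrelated errors the cross-covariances are all true-score covariance, so they carry over unchanged; only the diagonal terms shrink to ρᵢσᵢ².
True-score variance = [0.83 + 0.76] − 1.22 = 1.59 − 1.22 = 0.37.
Reliability = 0.37 / 0.78 = 0.474.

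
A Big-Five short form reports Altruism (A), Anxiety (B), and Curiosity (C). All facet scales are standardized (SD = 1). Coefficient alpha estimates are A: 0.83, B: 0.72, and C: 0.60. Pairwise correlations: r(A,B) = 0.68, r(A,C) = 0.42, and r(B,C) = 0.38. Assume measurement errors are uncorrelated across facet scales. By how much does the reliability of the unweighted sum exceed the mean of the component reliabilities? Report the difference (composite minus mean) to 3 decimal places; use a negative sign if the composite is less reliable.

0.141

Var(sum) = 3 + 2.96 = 5.96; true-score variance = 2.15 + 2.96 = 5.11; composite reliability = 0.8574.
Mean component reliability = 0.7167.
Difference = 0.8574 − 0.7167 = 0.141.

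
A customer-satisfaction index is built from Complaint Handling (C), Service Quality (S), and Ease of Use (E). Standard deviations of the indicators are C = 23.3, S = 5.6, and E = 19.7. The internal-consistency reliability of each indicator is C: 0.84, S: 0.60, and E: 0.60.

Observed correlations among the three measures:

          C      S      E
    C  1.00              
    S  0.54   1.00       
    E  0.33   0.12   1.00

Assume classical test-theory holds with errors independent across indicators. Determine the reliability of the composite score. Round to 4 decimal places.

Var(C+S+E) = 23.3² + 5.6² + 19.7² + 2·[23.3·5.6·0.54 + 23.3·19.7·0.33 + 5.6·19.7·0.12] = 962.34 + 470.342 = 1432.68.
Under uncorrelated errors the observed covariances equal the true-score covariances, so only the own-variance terms attenuate.
True-score variance = [23.3²·0.84 + 5.6²·0.60 + 19.7²·0.60] + 470.342 = 707.698 + 470.342 = 1178.04.
Reliability = 1178.04 / 1432.68 = 0.8223.

0.8223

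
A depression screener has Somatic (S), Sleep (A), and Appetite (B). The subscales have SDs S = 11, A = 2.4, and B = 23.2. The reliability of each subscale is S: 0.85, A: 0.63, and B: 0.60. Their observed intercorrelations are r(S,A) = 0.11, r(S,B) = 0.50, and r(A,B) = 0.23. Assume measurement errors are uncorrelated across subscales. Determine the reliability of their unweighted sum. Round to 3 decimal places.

0.752

Var(S+A+B) = 11² + 2.4² + 23.2² + 2·[11·2.4·0.11 + 11·23.2·0.50 + 2.4·23.2·0.23] = 665 + 286.621 = 951.621.
Because errors are independent across components, Cov(Tᵢ,Tⱼ) = Cov(Xᵢ,Xⱼ); the off-diagonal part of the true-score variance is the same as above.
True-score variance = [11²·0.85 + 2.4²·0.63 + 23.2²·0.60] + 286.621 = 429.423 + 286.621 = 716.044.
Reliability = 716.044 / 951.621 = 0.752.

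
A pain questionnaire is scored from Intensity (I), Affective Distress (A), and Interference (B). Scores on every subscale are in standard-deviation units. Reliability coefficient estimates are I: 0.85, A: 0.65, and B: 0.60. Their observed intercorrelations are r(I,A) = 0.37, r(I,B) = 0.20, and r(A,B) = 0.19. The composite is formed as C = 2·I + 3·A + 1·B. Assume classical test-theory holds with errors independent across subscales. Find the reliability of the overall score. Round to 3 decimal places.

0.796

Var(C) = 2² + 3² + 1 + 2·[6·0.37 + 2·0.20 + 3·0.19] = 14 + 6.38 = 20.38.
Under uncorrelated errors the observed covariances equal the true-score covariances, so only the own-variance terms attenuate.
True-score variance = [2²·0.85 + 3²·0.65 + 0.60] + 6.38 = 9.85 + 6.38 = 16.23.
Reliability = 16.23 / 20.38 = 0.796.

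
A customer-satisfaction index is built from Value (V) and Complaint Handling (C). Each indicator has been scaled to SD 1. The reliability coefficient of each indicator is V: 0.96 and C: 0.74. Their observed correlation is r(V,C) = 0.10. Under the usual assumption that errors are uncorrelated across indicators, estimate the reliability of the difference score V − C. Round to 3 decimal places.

Var(V−C) = 1 + 1 − 2·0.10 = 2 − 0.2 = 1.8.
Under uncorrelated errors the observed covariances equal the true-score covariances, so only the own-variance terms attenuate.
True-score variance = [0.96 + 0.74] − 0.2 = 1.7 − 0.2 = 1.5.
Reliability = 1.5 / 1.8 = 0.833.

0.833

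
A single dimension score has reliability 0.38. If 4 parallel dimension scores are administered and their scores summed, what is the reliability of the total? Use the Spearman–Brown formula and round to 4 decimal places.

ρ_k = kρ / (1 + (k−1)ρ) = 4·0.38 / (1 + 3·0.38) = 1.520 / 2.140 = 0.7103.

0.7103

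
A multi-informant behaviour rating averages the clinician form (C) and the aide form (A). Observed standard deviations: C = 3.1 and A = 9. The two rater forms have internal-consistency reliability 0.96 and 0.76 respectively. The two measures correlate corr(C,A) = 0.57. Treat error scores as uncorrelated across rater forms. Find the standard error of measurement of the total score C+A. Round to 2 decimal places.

4.45

Var(total) = 90.61 + 31.806 = 122.416.
True-score variance = 70.7856 + 31.806 = 102.592, so reliability = 0.8381.
Error variance = 122.416 − 102.592 = 19.8244; SEM = √19.8244 = 4.45.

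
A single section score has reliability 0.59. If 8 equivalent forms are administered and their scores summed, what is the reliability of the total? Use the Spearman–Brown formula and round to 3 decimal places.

ρ_k = kρ / (1 + (k−1)ρ) = 8·0.59 / (1 + 7·0.59) = 4.720 / 5.130 = 0.920.

0.920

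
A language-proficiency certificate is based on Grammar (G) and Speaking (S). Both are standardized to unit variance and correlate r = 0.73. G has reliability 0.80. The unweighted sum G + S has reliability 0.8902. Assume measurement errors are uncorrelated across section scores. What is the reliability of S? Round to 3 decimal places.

0.820

Var(G+S) = 2 + 2·0.73 = 3.460.
True-score variance = ρ_G + ρ_S + 2·0.73, so 0.8902 = (0.80 + ρ_S + 1.46) / 3.460.
ρ_S = 0.8902·3.460 − 0.80 − 1.46 = 0.820.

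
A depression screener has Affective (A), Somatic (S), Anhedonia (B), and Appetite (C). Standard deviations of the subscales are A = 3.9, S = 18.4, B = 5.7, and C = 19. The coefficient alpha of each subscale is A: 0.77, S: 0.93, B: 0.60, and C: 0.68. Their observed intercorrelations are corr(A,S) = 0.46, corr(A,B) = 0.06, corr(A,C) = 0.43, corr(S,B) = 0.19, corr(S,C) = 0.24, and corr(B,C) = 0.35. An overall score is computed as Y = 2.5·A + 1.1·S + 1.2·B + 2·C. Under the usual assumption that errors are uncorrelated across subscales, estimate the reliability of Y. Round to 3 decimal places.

Var(Y) = 2.5²·3.9² + 1.1²·18.4² + 1.2²·5.7² + 2²·19² + 2·[2.75·3.9·18.4·0.46 + 3·3.9·5.7·0.06 + 5·3.9·19·0.43 + 1.32·18.4·5.7·0.19 + 2.2·18.4·19·0.24 + 2.4·5.7·19·0.35] = 1995.51 + 1111.92 = 3107.42.
With uncorrelated errors the cross-covariances are all true-score covariance, so they carry over unchanged; only the diagonal terms shrink to ρᵢσᵢ².
True-score variance = [2.5²·3.9²·0.77 + 1.1²·18.4²·0.93 + 1.2²·5.7²·0.60 + 2²·19²·0.68] + 1111.92 = 1464.17 + 1111.92 = 2576.09.
Reliability = 2576.09 / 3107.42 = 0.829.

0.829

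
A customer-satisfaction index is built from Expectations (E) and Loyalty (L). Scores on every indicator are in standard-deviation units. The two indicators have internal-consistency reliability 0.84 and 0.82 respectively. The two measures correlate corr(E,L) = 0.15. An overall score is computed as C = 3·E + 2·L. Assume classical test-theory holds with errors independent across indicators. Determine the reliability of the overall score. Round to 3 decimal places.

0.854

Var(C) = 3² + 2² + 2·[6·0.15] = 13 + 1.8 = 14.8.
Under uncorrelated errors the observed covariances equal the true-score covariances, so only the own-variance terms attenuate.
True-score variance = [3²·0.84 + 2²·0.82] + 1.8 = 10.84 + 1.8 = 12.64.
Reliability = 12.64 / 14.8 = 0.854.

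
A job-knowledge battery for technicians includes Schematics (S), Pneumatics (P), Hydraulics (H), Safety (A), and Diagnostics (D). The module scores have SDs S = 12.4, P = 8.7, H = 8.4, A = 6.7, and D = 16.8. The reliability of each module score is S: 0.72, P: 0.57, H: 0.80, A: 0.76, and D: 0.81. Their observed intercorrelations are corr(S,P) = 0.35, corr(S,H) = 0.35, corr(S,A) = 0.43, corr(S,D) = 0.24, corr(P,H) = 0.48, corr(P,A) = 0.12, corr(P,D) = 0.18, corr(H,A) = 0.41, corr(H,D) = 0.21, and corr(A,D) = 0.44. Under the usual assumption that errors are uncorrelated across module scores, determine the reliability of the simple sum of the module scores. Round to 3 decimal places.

Var(S+P+H+A+D) = 12.4² + 8.7² + 8.4² + 6.7² + 16.8² + 2·[12.4·8.7·0.35 + 12.4·8.4·0.35 + 12.4·6.7·0.43 + 12.4·16.8·0.24 + 8.7·8.4·0.48 + 8.7·6.7·0.12 + 8.7·16.8·0.18 + 8.4·6.7·0.41 + 8.4·16.8·0.21 + 6.7·16.8·0.44] = 627.14 + 661.107 = 1288.25.
With uncorrelated errors the cross-covariances are all true-score covariance, so they carry over unchanged; only the diagonal terms shrink to ρᵢσᵢ².
True-score variance = [12.4²·0.72 + 8.7²·0.57 + 8.4²·0.80 + 6.7²·0.76 + 16.8²·0.81] + 661.107 = 473.029 + 661.107 = 1134.14.
Reliability = 1134.14 / 1288.25 = 0.880.

0.880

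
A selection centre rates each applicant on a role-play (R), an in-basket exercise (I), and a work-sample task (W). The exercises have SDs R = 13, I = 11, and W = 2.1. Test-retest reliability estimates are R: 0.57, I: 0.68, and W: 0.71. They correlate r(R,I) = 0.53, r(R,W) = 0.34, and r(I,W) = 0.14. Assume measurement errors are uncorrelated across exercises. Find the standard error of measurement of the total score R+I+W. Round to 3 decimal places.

10.615

Var(total) = 294.41 + 176.612 = 471.022.
True-score variance = 181.741 + 176.612 = 358.353, so reliability = 0.7608.
Error variance = 471.022 − 358.353 = 112.669; SEM = √112.669 = 10.615.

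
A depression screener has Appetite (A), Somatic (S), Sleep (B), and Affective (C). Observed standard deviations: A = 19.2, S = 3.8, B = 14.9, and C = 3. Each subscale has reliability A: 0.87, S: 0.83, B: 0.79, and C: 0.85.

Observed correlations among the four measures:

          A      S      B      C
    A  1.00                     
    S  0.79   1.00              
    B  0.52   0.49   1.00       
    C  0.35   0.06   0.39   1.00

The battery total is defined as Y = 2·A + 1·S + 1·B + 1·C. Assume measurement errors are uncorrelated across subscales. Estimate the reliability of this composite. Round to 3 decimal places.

Var(Y) = 2²·19.2² + 3.8² + 14.9² + 3² + 2·[2·19.2·3.8·0.79 + 2·19.2·14.9·0.52 + 2·19.2·3·0.35 + 3.8·14.9·0.49 + 3.8·3·0.06 + 14.9·3·0.39] = 1720.01 + 997.962 = 2717.97.
Under uncorrelated errors the observed covariances equal the true-score covariances, so only the own-variance terms attenuate.
True-score variance = [2²·19.2²·0.87 + 3.8²·0.83 + 14.9²·0.79 + 3²·0.85] + 997.962 = 1477.89 + 997.962 = 2475.85.
Reliability = 2475.85 / 2717.97 = 0.911.

0.911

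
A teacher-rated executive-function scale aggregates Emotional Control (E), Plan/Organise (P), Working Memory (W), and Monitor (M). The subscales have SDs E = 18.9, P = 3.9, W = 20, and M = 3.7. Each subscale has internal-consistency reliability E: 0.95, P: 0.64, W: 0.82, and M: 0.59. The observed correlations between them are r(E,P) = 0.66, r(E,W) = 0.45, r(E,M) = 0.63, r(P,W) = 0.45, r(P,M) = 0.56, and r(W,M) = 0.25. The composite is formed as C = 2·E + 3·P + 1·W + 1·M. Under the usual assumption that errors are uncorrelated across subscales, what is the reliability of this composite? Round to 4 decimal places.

Var(C) = 2²·18.9² + 3²·3.9² + 20² + 3.7² + 2·[6·18.9·3.9·0.66 + 2·18.9·20·0.45 + 2·18.9·3.7·0.63 + 3·3.9·20·0.45 + 3·3.9·3.7·0.56 + 20·3.7·0.25] = 1979.42 + 1736.49 = 3715.91.
With uncorrelated errors the cross-covariances are all true-score covariance, so they carry over unchanged; only the diagonal terms shrink to ρᵢσᵢ².
True-score variance = [2²·18.9²·0.95 + 3²·3.9²·0.64 + 20²·0.82 + 3.7²·0.59] + 1736.49 = 1781.08 + 1736.49 = 3517.58.
Reliability = 3517.58 / 3715.91 = 0.9466.

0.9466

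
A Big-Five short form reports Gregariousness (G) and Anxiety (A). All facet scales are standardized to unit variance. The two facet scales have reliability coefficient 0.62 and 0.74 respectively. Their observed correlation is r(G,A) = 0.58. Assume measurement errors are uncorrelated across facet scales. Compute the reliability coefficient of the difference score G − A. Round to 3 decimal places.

0.238

Var(G−A) = 1 + 1 − 2·0.58 = 2 − 1.16 = 0.84.
With uncorrelated errors the cross-covariances are all true-score covariance, so they carry over unchanged; only the diagonal terms shrink to ρᵢσᵢ².
True-score variance = [0.62 + 0.74] − 1.16 = 1.36 − 1.16 = 0.2.
Reliability = 0.2 / 0.84 = 0.238.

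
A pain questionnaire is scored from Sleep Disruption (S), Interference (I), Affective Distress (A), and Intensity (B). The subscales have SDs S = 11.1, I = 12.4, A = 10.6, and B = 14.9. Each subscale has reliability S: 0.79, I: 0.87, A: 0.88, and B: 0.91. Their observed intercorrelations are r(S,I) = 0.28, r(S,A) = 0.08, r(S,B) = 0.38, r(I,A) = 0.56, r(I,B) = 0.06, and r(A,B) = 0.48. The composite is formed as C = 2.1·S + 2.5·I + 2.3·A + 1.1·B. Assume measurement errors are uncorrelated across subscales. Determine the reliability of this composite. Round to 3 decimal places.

Var(C) = 2.1²·11.1² + 2.5²·12.4² + 2.3²·10.6² + 1.1²·14.9² + 2·[5.25·11.1·12.4·0.28 + 4.83·11.1·10.6·0.08 + 2.31·11.1·14.9·0.38 + 5.75·12.4·10.6·0.56 + 2.75·12.4·14.9·0.06 + 2.53·10.6·14.9·0.48] = 2367.37 + 2077 = 4444.37.
Under uncorrelated errors the observed covariances equal the true-score covariances, so only the own-variance terms attenuate.
True-score variance = [2.1²·11.1²·0.79 + 2.5²·12.4²·0.87 + 2.3²·10.6²·0.88 + 1.1²·14.9²·0.91] + 2077 = 2032.83 + 2077 = 4109.83.
Reliability = 4109.83 / 4444.37 = 0.925.

0.925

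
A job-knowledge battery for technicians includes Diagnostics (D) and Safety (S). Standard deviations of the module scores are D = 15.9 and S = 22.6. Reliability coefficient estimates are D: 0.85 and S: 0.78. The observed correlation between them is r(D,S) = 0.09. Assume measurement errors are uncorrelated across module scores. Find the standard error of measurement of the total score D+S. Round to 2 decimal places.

Var(total) = 763.57 + 64.6812 = 828.251.
True-score variance = 613.281 + 64.6812 = 677.962, so reliability = 0.8185.
Error variance = 828.251 − 677.962 = 150.289; SEM = √150.289 = 12.26.

12.26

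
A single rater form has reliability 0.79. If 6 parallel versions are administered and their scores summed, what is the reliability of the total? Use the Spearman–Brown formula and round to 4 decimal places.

0.9576

ρ_k = kρ / (1 + (k−1)ρ) = 6·0.79 / (1 + 5·0.79) = 4.740 / 4.950 = 0.9576.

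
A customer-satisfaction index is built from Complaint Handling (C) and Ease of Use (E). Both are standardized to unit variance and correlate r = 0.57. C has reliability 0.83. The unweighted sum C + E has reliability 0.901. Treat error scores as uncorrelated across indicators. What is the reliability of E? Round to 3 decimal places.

Var(C+E) = 2 + 2·0.57 = 3.140.
True-score variance = ρ_C + ρ_E + 2·0.57, so 0.901 = (0.83 + ρ_E + 1.14) / 3.140.
ρ_E = 0.901·3.140 − 0.83 − 1.14 = 0.859.

0.859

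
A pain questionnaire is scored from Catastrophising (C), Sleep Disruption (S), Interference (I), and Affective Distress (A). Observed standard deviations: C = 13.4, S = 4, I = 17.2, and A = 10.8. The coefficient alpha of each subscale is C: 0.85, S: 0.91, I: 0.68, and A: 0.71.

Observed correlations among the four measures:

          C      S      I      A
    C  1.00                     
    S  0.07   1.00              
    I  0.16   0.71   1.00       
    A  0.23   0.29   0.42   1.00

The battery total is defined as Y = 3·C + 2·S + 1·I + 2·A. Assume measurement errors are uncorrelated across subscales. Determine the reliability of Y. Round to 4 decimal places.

0.8713

Var(Y) = 3²·13.4² + 2²·4² + 17.2² + 2²·10.8² + 2·[6·13.4·4·0.07 + 3·13.4·17.2·0.16 + 6·13.4·10.8·0.23 + 2·4·17.2·0.71 + 4·4·10.8·0.29 + 2·17.2·10.8·0.42] = 2442.44 + 1273.4 = 3715.84.
With uncorrelated errors the cross-covariances are all true-score covariance, so they carry over unchanged; only the diagonal terms shrink to ρᵢσᵢ².
True-score variance = [3²·13.4²·0.85 + 2²·4²·0.91 + 17.2²·0.68 + 2²·10.8²·0.71] + 1273.4 = 1964.3 + 1273.4 = 3237.71.
Reliability = 3237.71 / 3715.84 = 0.8713.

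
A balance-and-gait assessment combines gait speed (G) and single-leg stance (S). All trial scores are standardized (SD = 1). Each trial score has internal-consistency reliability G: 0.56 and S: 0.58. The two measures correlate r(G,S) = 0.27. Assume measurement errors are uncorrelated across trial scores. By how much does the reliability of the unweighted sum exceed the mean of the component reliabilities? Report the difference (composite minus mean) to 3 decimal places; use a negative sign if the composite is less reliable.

Var(sum) = 2 + 0.54 = 2.54; true-score variance = 1.14 + 0.54 = 1.68; composite reliability = 0.6614.
Mean component reliability = 0.5700.
Difference = 0.6614 − 0.5700 = 0.091.

0.091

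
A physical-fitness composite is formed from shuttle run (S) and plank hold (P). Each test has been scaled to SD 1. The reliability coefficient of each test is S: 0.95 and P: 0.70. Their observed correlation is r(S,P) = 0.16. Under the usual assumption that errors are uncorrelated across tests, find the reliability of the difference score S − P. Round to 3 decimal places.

0.792

Var(S−P) = 1 + 1 − 2·0.16 = 2 − 0.32 = 1.68.
With uncorrelated errors the cross-covariances are all true-score covariance, so they carry over unchanged; only the diagonal terms shrink to ρᵢσᵢ².
True-score variance = [0.95 + 0.70] − 0.32 = 1.65 − 0.32 = 1.33.
Reliability = 1.33 / 1.68 = 0.792.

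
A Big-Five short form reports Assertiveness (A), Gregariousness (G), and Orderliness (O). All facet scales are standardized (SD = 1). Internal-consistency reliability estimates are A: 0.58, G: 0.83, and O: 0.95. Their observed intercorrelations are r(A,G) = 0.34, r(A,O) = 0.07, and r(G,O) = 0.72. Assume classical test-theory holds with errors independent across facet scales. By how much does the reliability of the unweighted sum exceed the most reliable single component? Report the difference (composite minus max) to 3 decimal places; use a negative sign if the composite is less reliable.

-0.072

Var(sum) = 3 + 2.26 = 5.26; true-score variance = 2.36 + 2.26 = 4.62; composite reliability = 0.8783.
Max component reliability = 0.9500.
Difference = 0.8783 − 0.9500 = -0.072.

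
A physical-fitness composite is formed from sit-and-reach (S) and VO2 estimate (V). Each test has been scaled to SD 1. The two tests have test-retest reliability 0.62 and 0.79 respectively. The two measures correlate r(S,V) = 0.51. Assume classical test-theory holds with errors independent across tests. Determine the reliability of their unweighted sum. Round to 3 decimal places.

0.805

Var(S+V) = 2 + 2·[0.51] = 2 + 1.02 = 3.02.
Under uncorrelated errors the observed covariances equal the true-score covariances, so only the own-variance terms attenuate.
True-score variance = [0.62 + 0.79] + 1.02 = 1.41 + 1.02 = 2.43.
Reliability = 2.43 / 3.02 = 0.805.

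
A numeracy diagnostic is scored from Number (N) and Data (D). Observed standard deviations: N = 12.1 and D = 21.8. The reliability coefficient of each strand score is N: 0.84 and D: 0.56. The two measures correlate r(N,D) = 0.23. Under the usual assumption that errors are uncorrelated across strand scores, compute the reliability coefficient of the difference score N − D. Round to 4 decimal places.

0.5352

Var(N−D) = 12.1² + 21.8² − 2·12.1·21.8·0.23 = 621.65 − 121.339 = 500.311.
Because errors are independent across components, Cov(Tᵢ,Tⱼ) = Cov(Xᵢ,Xⱼ); the off-diagonal part of the true-score variance is the same as above.
True-score variance = [12.1²·0.84 + 21.8²·0.56] − 121.339 = 389.119 − 121.339 = 267.78.
Reliability = 267.78 / 500.311 = 0.5352.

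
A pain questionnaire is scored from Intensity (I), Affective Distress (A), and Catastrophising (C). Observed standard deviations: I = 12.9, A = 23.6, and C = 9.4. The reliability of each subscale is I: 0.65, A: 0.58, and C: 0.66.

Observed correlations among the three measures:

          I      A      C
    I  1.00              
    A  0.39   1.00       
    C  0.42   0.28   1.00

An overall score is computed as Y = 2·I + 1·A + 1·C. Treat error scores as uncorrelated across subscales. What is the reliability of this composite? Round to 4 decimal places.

Var(Y) = 2²·12.9² + 23.6² + 9.4² + 2·[2·12.9·23.6·0.39 + 2·12.9·9.4·0.42 + 23.6·9.4·0.28] = 1310.96 + 802.874 = 2113.83.
Under uncorrelated errors the observed covariances equal the true-score covariances, so only the own-variance terms attenuate.
True-score variance = [2²·12.9²·0.65 + 23.6²·0.58 + 9.4²·0.66] + 802.874 = 814.02 + 802.874 = 1616.89.
Reliability = 1616.89 / 2113.83 = 0.7649.

0.7649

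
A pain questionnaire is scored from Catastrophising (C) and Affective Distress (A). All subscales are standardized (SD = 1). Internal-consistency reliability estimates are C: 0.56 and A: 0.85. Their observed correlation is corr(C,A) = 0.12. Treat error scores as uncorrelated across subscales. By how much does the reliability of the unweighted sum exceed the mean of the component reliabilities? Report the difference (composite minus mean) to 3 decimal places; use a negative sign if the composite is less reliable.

Var(sum) = 2 + 0.24 = 2.24; true-score variance = 1.41 + 0.24 = 1.65; composite reliability = 0.7366.
Mean component reliability = 0.7050.
Difference = 0.7366 − 0.7050 = 0.032.

0.032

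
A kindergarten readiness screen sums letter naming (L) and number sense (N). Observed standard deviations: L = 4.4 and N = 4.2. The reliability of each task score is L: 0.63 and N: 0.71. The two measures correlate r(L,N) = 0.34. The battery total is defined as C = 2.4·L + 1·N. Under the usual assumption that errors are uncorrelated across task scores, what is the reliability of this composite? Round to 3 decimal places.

0.709

Var(C) = 2.4²·4.4² + 4.2² + 2·[2.4·4.4·4.2·0.34] = 129.154 + 30.1594 = 159.313.
Because errors are independent across components, Cov(Tᵢ,Tⱼ) = Cov(Xᵢ,Xⱼ); the off-diagonal part of the true-score variance is the same as above.
True-score variance = [2.4²·4.4²·0.63 + 4.2²·0.71] + 30.1594 = 82.778 + 30.1594 = 112.937.
Reliability = 112.937 / 159.313 = 0.709.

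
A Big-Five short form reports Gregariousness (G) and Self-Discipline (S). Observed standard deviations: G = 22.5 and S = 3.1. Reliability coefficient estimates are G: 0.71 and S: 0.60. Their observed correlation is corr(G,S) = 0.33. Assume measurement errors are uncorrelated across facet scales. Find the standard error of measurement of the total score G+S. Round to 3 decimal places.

12.274

Var(total) = 515.86 + 46.035 = 561.895.
True-score variance = 365.204 + 46.035 = 411.239, so reliability = 0.7319.
Error variance = 561.895 − 411.239 = 150.656; SEM = √150.656 = 12.274.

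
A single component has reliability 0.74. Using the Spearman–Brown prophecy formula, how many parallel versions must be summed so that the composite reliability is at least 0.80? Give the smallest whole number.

k ≥ ρ*(1−ρ₁)/(ρ₁(1−ρ*)) = 0.80·0.26 / (0.74·0.20) = 1.405.
Smallest integer k = 2.

2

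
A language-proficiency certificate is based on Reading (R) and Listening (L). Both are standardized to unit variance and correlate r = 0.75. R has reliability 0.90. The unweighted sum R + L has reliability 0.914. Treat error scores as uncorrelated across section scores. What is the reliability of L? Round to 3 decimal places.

Var(R+L) = 2 + 2·0.75 = 3.500.
True-score variance = ρ_R + ρ_L + 2·0.75, so 0.914 = (0.90 + ρ_L + 1.50) / 3.500.
ρ_L = 0.914·3.500 − 0.90 − 1.50 = 0.799.

0.799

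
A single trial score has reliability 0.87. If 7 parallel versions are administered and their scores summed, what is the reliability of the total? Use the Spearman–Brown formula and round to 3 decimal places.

ρ_k = kρ / (1 + (k−1)ρ) = 7·0.87 / (1 + 6·0.87) = 6.090 / 6.220 = 0.979.

0.979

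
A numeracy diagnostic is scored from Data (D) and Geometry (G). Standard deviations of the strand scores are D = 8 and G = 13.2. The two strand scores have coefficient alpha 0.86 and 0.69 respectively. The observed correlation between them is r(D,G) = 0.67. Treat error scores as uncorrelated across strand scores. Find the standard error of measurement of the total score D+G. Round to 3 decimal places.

7.936

Var(total) = 238.24 + 141.504 = 379.744.
True-score variance = 175.266 + 141.504 = 316.77, so reliability = 0.8342.
Error variance = 379.744 − 316.77 = 62.9744; SEM = √62.9744 = 7.936.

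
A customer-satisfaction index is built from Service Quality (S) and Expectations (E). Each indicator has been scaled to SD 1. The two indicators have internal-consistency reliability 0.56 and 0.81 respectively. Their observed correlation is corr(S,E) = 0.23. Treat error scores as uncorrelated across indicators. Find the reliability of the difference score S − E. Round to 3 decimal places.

Var(S−E) = 1 + 1 − 2·0.23 = 2 − 0.46 = 1.54.
Under uncorrelated errors the observed covariances equal the true-score covariances, so only the own-variance terms attenuate.
True-score variance = [0.56 + 0.81] − 0.46 = 1.37 − 0.46 = 0.91.
Reliability = 0.91 / 1.54 = 0.591.

0.591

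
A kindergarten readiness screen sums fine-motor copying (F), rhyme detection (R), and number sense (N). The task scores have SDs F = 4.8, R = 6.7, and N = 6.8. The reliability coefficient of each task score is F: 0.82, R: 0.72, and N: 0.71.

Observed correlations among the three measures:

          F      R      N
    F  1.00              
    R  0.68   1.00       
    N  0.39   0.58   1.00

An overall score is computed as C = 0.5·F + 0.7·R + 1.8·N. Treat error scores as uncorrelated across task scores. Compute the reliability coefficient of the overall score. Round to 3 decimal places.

Var(C) = 0.5²·4.8² + 0.7²·6.7² + 1.8²·6.8² + 2·[0.35·4.8·6.7·0.68 + 0.9·4.8·6.8·0.39 + 1.26·6.7·6.8·0.58] = 177.574 + 104.812 = 282.386.
Under uncorrelated errors the observed covariances equal the true-score covariances, so only the own-variance terms attenuate.
True-score variance = [0.5²·4.8²·0.82 + 0.7²·6.7²·0.72 + 1.8²·6.8²·0.71] + 104.812 = 126.931 + 104.812 = 231.743.
Reliability = 231.743 / 282.386 = 0.821.

0.821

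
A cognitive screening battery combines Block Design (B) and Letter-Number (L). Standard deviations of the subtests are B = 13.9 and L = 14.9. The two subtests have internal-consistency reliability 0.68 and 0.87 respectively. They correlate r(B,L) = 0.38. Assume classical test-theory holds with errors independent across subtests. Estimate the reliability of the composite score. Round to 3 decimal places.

0.842

Var(B+L) = 13.9² + 14.9² + 2·[13.9·14.9·0.38] = 415.22 + 157.404 = 572.624.
Under uncorrelated errors the observed covariances equal the true-score covariances, so only the own-variance terms attenuate.
True-score variance = [13.9²·0.68 + 14.9²·0.87] + 157.404 = 324.532 + 157.404 = 481.935.
Reliability = 481.935 / 572.624 = 0.842.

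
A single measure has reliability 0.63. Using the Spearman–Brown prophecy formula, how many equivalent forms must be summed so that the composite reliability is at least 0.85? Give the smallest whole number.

4

k ≥ ρ*(1−ρ₁)/(ρ₁(1−ρ*)) = 0.85·0.37 / (0.63·0.15) = 3.328.
Smallest integer k = 4.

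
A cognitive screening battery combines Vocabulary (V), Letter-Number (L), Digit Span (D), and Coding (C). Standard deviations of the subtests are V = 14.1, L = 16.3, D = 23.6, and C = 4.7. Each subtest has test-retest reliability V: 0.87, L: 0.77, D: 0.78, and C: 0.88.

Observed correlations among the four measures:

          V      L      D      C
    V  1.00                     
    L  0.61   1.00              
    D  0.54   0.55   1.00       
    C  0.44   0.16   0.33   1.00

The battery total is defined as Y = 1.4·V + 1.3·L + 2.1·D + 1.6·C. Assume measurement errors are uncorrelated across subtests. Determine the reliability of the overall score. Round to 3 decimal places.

0.892

Var(Y) = 1.4²·14.1² + 1.3²·16.3² + 2.1²·23.6² + 1.6²·4.7² + 2·[1.82·14.1·16.3·0.61 + 2.94·14.1·23.6·0.54 + 2.24·14.1·4.7·0.44 + 2.73·16.3·23.6·0.55 + 2.08·16.3·4.7·0.16 + 3.36·23.6·4.7·0.33] = 3351.43 + 3149.69 = 6501.12.
Because errors are independent across components, Cov(Tᵢ,Tⱼ) = Cov(Xᵢ,Xⱼ); the off-diagonal part of the true-score variance is the same as above.
True-score variance = [1.4²·14.1²·0.87 + 1.3²·16.3²·0.77 + 2.1²·23.6²·0.78 + 1.6²·4.7²·0.88] + 3149.69 = 2650.35 + 3149.69 = 5800.04.
Reliability = 5800.04 / 6501.12 = 0.892.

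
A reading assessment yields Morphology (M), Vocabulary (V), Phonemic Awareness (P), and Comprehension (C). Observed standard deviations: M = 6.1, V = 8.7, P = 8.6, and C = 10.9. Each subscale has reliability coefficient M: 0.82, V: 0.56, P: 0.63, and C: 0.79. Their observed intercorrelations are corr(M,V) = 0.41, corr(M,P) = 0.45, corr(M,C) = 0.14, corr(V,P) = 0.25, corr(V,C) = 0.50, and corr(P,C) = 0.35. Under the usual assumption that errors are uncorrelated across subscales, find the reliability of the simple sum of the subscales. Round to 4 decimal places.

0.8494

Var(M+V+P+C) = 6.1² + 8.7² + 8.6² + 10.9² + 2·[6.1·8.7·0.41 + 6.1·8.6·0.45 + 6.1·10.9·0.14 + 8.7·8.6·0.25 + 8.7·10.9·0.50 + 8.6·10.9·0.35] = 305.67 + 307.207 = 612.877.
With uncorrelated errors the cross-covariances are all true-score covariance, so they carry over unchanged; only the diagonal terms shrink to ρᵢσᵢ².
True-score variance = [6.1²·0.82 + 8.7²·0.56 + 8.6²·0.63 + 10.9²·0.79] + 307.207 = 213.353 + 307.207 = 520.56.
Reliability = 520.56 / 612.877 = 0.8494.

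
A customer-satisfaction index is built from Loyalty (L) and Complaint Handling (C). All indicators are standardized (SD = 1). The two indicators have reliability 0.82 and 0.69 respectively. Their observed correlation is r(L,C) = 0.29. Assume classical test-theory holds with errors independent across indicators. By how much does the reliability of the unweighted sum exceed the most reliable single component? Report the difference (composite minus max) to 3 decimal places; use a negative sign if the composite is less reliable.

-0.010

Var(sum) = 2 + 0.58 = 2.58; true-score variance = 1.51 + 0.58 = 2.09; composite reliability = 0.8101.
Max component reliability = 0.8200.
Difference = 0.8101 − 0.8200 = -0.010.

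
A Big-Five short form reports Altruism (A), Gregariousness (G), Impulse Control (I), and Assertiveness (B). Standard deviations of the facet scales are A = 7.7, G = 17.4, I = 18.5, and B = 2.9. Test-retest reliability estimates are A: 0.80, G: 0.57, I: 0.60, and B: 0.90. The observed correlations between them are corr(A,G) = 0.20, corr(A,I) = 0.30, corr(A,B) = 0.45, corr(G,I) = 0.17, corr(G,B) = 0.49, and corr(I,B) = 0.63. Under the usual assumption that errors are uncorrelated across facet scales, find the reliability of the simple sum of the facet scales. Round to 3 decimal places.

0.745

Var(A+G+I+B) = 7.7² + 17.4² + 18.5² + 2.9² + 2·[7.7·17.4·0.20 + 7.7·18.5·0.30 + 7.7·2.9·0.45 + 17.4·18.5·0.17 + 17.4·2.9·0.49 + 18.5·2.9·0.63] = 712.71 + 385.655 = 1098.36.
With uncorrelated errors the cross-covariances are all true-score covariance, so they carry over unchanged; only the diagonal terms shrink to ρᵢσᵢ².
True-score variance = [7.7²·0.80 + 17.4²·0.57 + 18.5²·0.60 + 2.9²·0.90] + 385.655 = 432.924 + 385.655 = 818.579.
Reliability = 818.579 / 1098.36 = 0.745.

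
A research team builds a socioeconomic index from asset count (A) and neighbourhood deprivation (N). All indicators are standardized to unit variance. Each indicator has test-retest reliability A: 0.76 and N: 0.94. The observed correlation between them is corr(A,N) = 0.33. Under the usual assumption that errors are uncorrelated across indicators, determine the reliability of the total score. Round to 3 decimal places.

0.887

Var(A+N) = 2 + 2·[0.33] = 2 + 0.66 = 2.66.
Under uncorrelated errors the observed covariances equal the true-score covariances, so only the own-variance terms attenuate.
True-score variance = [0.76 + 0.94] + 0.66 = 1.7 + 0.66 = 2.36.
Reliability = 2.36 / 2.66 = 0.887.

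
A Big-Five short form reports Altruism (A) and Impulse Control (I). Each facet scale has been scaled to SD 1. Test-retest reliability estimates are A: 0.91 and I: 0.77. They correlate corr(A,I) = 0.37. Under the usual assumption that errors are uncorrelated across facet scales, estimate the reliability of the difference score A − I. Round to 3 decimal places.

Var(A−I) = 1 + 1 − 2·0.37 = 2 − 0.74 = 1.26.
Under uncorrelated errors the observed covariances equal the true-score covariances, so only the own-variance terms attenuate.
True-score variance = [0.91 + 0.77] − 0.74 = 1.68 − 0.74 = 0.94.
Reliability = 0.94 / 1.26 = 0.746.

0.746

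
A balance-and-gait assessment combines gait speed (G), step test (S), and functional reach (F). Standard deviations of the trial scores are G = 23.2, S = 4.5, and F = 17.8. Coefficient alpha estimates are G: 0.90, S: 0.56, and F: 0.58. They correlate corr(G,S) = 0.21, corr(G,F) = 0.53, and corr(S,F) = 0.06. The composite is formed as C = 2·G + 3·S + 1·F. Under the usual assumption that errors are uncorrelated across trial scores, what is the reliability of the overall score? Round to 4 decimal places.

Var(C) = 2²·23.2² + 3²·4.5² + 17.8² + 2·[6·23.2·4.5·0.21 + 2·23.2·17.8·0.53 + 3·4.5·17.8·0.06] = 2652.05 + 1167.4 = 3819.45.
Because errors are independent across components, Cov(Tᵢ,Tⱼ) = Cov(Xᵢ,Xⱼ); the off-diagonal part of the true-score variance is the same as above.
True-score variance = [2²·23.2²·0.90 + 3²·4.5²·0.56 + 17.8²·0.58] + 1167.4 = 2223.49 + 1167.4 = 3390.89.
Reliability = 3390.89 / 3819.45 = 0.8878.

0.8878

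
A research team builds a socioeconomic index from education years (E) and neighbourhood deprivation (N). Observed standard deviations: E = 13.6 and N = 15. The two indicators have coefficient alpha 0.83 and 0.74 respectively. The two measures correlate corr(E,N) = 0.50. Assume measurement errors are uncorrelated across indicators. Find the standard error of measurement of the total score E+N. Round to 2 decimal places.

Var(total) = 409.96 + 204 = 613.96.
True-score variance = 320.017 + 204 = 524.017, so reliability = 0.8535.
Error variance = 613.96 − 524.017 = 89.9432; SEM = √89.9432 = 9.48.

9.48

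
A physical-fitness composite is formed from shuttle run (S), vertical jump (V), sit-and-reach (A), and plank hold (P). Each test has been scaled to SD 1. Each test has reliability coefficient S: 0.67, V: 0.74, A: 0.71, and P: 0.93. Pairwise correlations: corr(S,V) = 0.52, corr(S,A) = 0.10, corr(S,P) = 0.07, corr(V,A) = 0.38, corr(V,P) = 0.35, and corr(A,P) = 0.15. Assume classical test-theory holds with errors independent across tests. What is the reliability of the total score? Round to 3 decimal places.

0.867

Var(S+V+A+P) = 4 + 2·[0.52 + 0.10 + 0.07 + 0.38 + 0.35 + 0.15] = 4 + 3.14 = 7.14.
Because errors are independent across components, Cov(Tᵢ,Tⱼ) = Cov(Xᵢ,Xⱼ); the off-diagonal part of the true-score variance is the same as above.
True-score variance = [0.67 + 0.74 + 0.71 + 0.93] + 3.14 = 3.05 + 3.14 = 6.19.
Reliability = 6.19 / 7.14 = 0.867.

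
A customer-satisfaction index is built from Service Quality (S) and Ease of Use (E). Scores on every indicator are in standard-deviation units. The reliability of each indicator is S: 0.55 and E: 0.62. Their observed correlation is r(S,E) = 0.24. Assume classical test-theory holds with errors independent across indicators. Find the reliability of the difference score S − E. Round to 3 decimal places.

0.454

Var(S−E) = 1 + 1 − 2·0.24 = 2 − 0.48 = 1.52.
Because errors are independent across components, Cov(Tᵢ,Tⱼ) = Cov(Xᵢ,Xⱼ); the off-diagonal part of the true-score variance is the same as above.
True-score variance = [0.55 + 0.62] − 0.48 = 1.17 − 0.48 = 0.69.
Reliability = 0.69 / 1.52 = 0.454.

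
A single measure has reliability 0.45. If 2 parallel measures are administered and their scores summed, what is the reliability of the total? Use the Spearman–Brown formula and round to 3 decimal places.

ρ_k = kρ / (1 + (k−1)ρ) = 2·0.45 / (1 + 1·0.45) = 0.900 / 1.450 = 0.621.

0.621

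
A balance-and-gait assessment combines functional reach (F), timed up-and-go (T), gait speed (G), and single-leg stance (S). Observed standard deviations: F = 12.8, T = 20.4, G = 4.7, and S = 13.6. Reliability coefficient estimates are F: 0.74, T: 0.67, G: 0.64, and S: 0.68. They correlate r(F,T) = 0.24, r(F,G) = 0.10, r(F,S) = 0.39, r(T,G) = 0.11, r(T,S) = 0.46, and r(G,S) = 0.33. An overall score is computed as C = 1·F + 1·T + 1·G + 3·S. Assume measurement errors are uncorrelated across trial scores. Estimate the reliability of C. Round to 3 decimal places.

Var(C) = 12.8² + 20.4² + 4.7² + 3²·13.6² + 2·[12.8·20.4·0.24 + 12.8·4.7·0.10 + 3·12.8·13.6·0.39 + 20.4·4.7·0.11 + 3·20.4·13.6·0.46 + 3·4.7·13.6·0.33] = 2266.73 + 1458.11 = 3724.84.
With uncorrelated errors the cross-covariances are all true-score covariance, so they carry over unchanged; only the diagonal terms shrink to ρᵢσᵢ².
True-score variance = [12.8²·0.74 + 20.4²·0.67 + 4.7²·0.64 + 3²·13.6²·0.68] + 1458.11 = 1546.16 + 1458.11 = 3004.27.
Reliability = 3004.27 / 3724.84 = 0.807.

0.807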